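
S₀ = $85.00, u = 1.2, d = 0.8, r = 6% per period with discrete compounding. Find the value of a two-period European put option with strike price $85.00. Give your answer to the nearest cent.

$4.71

Risk-neutral probability p = (1 + 0.06 − 0.8)/(1.2 − 0.8) = 0.2600/0.4000 = 0.6500
Terminal stock prices: S_uu = 122.4, S_ud = 81.6, S_dd = 54.4
Terminal payoffs (K − S): max(-37.4, 0) = 0, max(3.4, 0) = 3.4, max(30.6, 0) = 30.6
Node u (S = 102): V_u = 1/1.06·[0.6500·0.0000 + 0.3500·3.4000] = 1.1226
Node d (S = 68): V_d = 1/1.06·[0.6500·3.4000 + 0.3500·30.6000] = 12.1887
Node 0 (S = 85): V_0 = 1/1.06·[0.6500·1.1226 + 0.3500·12.1887] = 4.7130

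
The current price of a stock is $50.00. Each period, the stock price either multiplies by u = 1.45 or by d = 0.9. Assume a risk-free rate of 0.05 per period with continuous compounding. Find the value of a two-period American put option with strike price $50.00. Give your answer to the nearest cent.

$4.52

Risk-neutral probability p = (e^0.05 − 0.9)/(1.45 − 0.9) = 0.1513/0.5500 = 0.2750
Terminal stock prices: S_uu = 105.1, S_ud = 65.25, S_dd = 40.5
Terminal payoffs (K − S): max(-55.12, 0) = 0, max(-15.25, 0) = 0, max(9.5, 0) = 9.5
Node u (S = 72.5): continuation = e^(−0.05)·[0.2750·0.0000 + 0.7250·0.0000] = 0.0000; exercise value = 0.0000 ≤ continuation, so V_u = 0.0000
Node d (S = 45): continuation = e^(−0.05)·[0.2750·0.0000 + 0.7250·9.5000] = 6.5512; exercise value = 5.0000 ≤ continuation, so V_d = 6.5512
Node 0 (S = 50): continuation = e^(−0.05)·[0.2750·0.0000 + 0.7250·6.5512] = 4.5178; exercise value = 0.0000 ≤ continuation, so V_0 = 4.5178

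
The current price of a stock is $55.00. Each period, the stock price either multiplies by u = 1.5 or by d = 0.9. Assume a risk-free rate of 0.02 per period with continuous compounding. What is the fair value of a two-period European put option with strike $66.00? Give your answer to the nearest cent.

$13.18

Risk-neutral probability p = (e^0.02 − 0.9)/(1.5 − 0.9) = 0.1202/0.6000 = 0.2003
Terminal stock prices: S_uu = 123.8, S_ud = 74.25, S_dd = 44.55
Terminal payoffs (K − S): max(-57.75, 0) = 0, max(-8.25, 0) = 0, max(21.45, 0) = 21.45
Node u (S = 82.5): V_u = e^(−0.02)·[0.2003·0.0000 + 0.7997·0.0000] = 0.0000
Node d (S = 49.5): V_d = e^(−0.02)·[0.2003·0.0000 + 0.7997·21.4500] = 16.8132
Node 0 (S = 55): V_0 = e^(−0.02)·[0.2003·0.0000 + 0.7997·16.8132] = 13.1787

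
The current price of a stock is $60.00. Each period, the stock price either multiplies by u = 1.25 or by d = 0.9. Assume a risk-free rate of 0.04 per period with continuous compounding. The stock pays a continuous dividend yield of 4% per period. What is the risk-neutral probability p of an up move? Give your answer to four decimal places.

Per-period risk-free factor R = e^0.04 = 1.0408; dividend-adjusted growth = e^(0.04−0.04) = 1.0000.
Risk-neutral probability p = (1.0000 − 0.9)/(1.25 − 0.9) = 0.1000/0.3500 = 0.2857

p = 0.2857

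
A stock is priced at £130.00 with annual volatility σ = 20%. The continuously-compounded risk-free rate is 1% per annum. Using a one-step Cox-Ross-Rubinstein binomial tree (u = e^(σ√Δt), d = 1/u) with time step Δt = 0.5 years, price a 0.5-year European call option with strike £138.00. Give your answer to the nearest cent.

£5.64

CRR parameters: u = e^(σ√Δt) = e^(0.2·√0.5) = 1.1519, d = 1/u = 0.8681
Per-period rate: rΔt = 0.01·0.5 = 0.005, so R = e^0.005 = 1.0050
Risk-neutral probability p = (e^0.005 − 0.8681)/(1.1519 − 0.8681) = 0.1369/0.2838 = 0.4824
Terminal stock prices: S_u = 149.7, S_d = 112.9
Terminal payoffs (S − K): max(11.75, 0) = 11.75, max(-25.14, 0) = 0
Node 0 (S = 130): V_0 = e^(−0.005)·[0.4824·11.7483 + 0.5176·0.0000] = 5.6387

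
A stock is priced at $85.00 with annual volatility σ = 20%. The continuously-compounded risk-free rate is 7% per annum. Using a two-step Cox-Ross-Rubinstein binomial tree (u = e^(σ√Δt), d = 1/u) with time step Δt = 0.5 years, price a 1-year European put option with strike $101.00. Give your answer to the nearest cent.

CRR parameters: u = e^(σ√Δt) = e^(0.2·√0.5) = 1.1519, d = 1/u = 0.8681
Per-period rate: rΔt = 0.07·0.5 = 0.035, so R = e^0.035 = 1.0356
Risk-neutral probability p = (e^0.035 − 0.8681)/(1.1519 − 0.8681) = 0.1675/0.2838 = 0.5902
Terminal stock prices: S_uu = 112.8, S_ud = 85, S_dd = 64.06
Terminal payoffs (K − S): max(-11.79, 0) = 0, max(16, 0) = 16, max(36.94, 0) = 36.94
Node u (S = 97.91): V_u = e^(−0.035)·[0.5902·0.0000 + 0.4098·16.0000] = 6.3310
Node d (S = 73.79): V_d = e^(−0.035)·[0.5902·16.0000 + 0.4098·36.9407] = 23.7357
Node 0 (S = 85): V_0 = e^(−0.035)·[0.5902·6.3310 + 0.4098·23.7357] = 13.0000

$13.00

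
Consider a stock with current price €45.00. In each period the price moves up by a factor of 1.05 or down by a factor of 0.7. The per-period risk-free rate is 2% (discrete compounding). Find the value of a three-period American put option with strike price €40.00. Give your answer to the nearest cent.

€1.59

Risk-neutral probability p = (1 + 0.02 − 0.7)/(1.05 − 0.7) = 0.3200/0.3500 = 0.9143
Terminal stock prices: S_uuu = 52.09, S_uud = 34.73, S_udd = 23.15, S_ddd = 15.43
Terminal payoffs (K − S): max(-12.09, 0) = 0, max(5.271, 0) = 5.271, max(16.85, 0) = 16.85, max(24.57, 0) = 24.57
Node uu (S = 49.61): continuation = 1/1.02·[0.9143·0.0000 + 0.0857·5.2713] = 0.4430; exercise value = 0.0000 ≤ continuation, so V_uu = 0.4430
Node ud (S = 33.07): continuation = 1/1.02·[0.9143·5.2713 + 0.0857·16.8475] = 6.1407; exercise value = 6.9250 > continuation, so V_ud = 6.9250 (exercise)
Node dd (S = 22.05): continuation = 1/1.02·[0.9143·16.8475 + 0.0857·24.5650] = 17.1657; exercise value = 17.9500 > continuation, so V_dd = 17.9500 (exercise)
Node u (S = 47.25): continuation = 1/1.02·[0.9143·0.4430 + 0.0857·6.9250] = 0.9790; exercise value = 0.0000 ≤ continuation, so V_u = 0.9790
Node d (S = 31.5): continuation = 1/1.02·[0.9143·6.9250 + 0.0857·17.9500] = 7.7157; exercise value = 8.5000 > continuation, so V_d = 8.5000 (exercise)
Node 0 (S = 45): continuation = 1/1.02·[0.9143·0.9790 + 0.0857·8.5000] = 1.5918; exercise value = 0.0000 ≤ continuation, so V_0 = 1.5918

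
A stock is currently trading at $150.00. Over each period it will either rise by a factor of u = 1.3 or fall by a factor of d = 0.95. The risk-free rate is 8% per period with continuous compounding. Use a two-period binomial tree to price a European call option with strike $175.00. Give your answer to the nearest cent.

$13.82

Risk-neutral probability p = (e^0.08 − 0.95)/(1.3 − 0.95) = 0.1333/0.3500 = 0.3808
Terminal stock prices: S_uu = 253.5, S_ud = 185.2, S_dd = 135.4
Terminal payoffs (S − K): max(78.5, 0) = 78.5, max(10.25, 0) = 10.25, max(-39.62, 0) = 0
Node u (S = 195): V_u = e^(−0.08)·[0.3808·78.5000 + 0.6192·10.2500] = 33.4546
Node d (S = 142.5): V_d = e^(−0.08)·[0.3808·10.2500 + 0.6192·0.0000] = 3.6033
Node 0 (S = 150): V_0 = e^(−0.08)·[0.3808·33.4546 + 0.6192·3.6033] = 13.8202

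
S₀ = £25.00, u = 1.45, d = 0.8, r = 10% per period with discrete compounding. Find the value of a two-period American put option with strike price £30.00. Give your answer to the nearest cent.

Risk-neutral probability p = (1 + 0.1 − 0.8)/(1.45 − 0.8) = 0.3000/0.6500 = 0.4615
Terminal stock prices: S_uu = 52.56, S_ud = 29, S_dd = 16
Terminal payoffs (K − S): max(-22.56, 0) = 0, max(1, 0) = 1, max(14, 0) = 14
Node u (S = 36.25): continuation = 1/1.1·[0.4615·0.0000 + 0.5385·1.0000] = 0.4895; exercise value = 0.0000 ≤ continuation, so V_u = 0.4895
Node d (S = 20): continuation = 1/1.1·[0.4615·1.0000 + 0.5385·14.0000] = 7.2727; exercise value = 10.0000 > continuation, so V_d = 10.0000 (exercise)
Node 0 (S = 25): continuation = 1/1.1·[0.4615·0.4895 + 0.5385·10.0000] = 5.1005; exercise value = 5.0000 ≤ continuation, so V_0 = 5.1005

£5.10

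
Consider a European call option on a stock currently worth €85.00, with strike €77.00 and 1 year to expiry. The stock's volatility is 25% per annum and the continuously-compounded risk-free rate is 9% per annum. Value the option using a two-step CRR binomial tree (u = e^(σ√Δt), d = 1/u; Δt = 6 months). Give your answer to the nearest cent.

€17.35

CRR parameters: u = e^(σ√Δt) = e^(0.25·√0.5) = 1.1934, d = 1/u = 0.8380
Per-period rate: rΔt = 0.09·0.5 = 0.045, so R = e^0.045 = 1.0460
Risk-neutral probability p = (e^0.045 − 0.8380)/(1.1934 − 0.8380) = 0.2081/0.3554 = 0.5854
Terminal stock prices: S_uu = 121.1, S_ud = 85, S_dd = 59.69
Terminal payoffs (S − K): max(44.05, 0) = 44.05, max(8, 0) = 8, max(-17.31, 0) = 0
Node u (S = 101.4): V_u = e^(−0.045)·[0.5854·44.0501 + 0.4146·8.0000] = 27.8242
Node d (S = 71.23): V_d = e^(−0.045)·[0.5854·8.0000 + 0.4146·0.0000] = 4.4774
Node 0 (S = 85): V_0 = e^(−0.045)·[0.5854·27.8242 + 0.4146·4.4774] = 17.3469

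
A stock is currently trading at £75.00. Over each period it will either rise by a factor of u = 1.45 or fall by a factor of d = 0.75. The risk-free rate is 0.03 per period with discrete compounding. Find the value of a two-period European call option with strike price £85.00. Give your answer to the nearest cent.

£10.96

Risk-neutral probability p = (1 + 0.03 − 0.75)/(1.45 − 0.75) = 0.2800/0.7000 = 0.4000
Terminal stock prices: S_uu = 157.7, S_ud = 81.56, S_dd = 42.19
Terminal payoffs (S − K): max(72.69, 0) = 72.69, max(-3.438, 0) = 0, max(-42.81, 0) = 0
Node u (S = 108.8): V_u = 1/1.03·[0.4000·72.6875 + 0.6000·0.0000] = 28.2282
Node d (S = 56.25): V_d = 1/1.03·[0.4000·0.0000 + 0.6000·0.0000] = 0.0000
Node 0 (S = 75): V_0 = 1/1.03·[0.4000·28.2282 + 0.6000·0.0000] = 10.9624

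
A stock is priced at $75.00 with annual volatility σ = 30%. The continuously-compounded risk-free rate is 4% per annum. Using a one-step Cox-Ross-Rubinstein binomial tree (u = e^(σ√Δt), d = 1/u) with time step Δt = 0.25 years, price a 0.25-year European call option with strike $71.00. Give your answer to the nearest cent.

$7.92

CRR parameters: u = e^(σ√Δt) = e^(0.3·√0.25) = 1.1618, d = 1/u = 0.8607
Per-period rate: rΔt = 0.04·0.25 = 0.01, so R = e^0.01 = 1.0101
Risk-neutral probability p = (e^0.01 − 0.8607)/(1.1618 − 0.8607) = 0.1493/0.3011 = 0.4959
Terminal stock prices: S_u = 87.14, S_d = 64.55
Terminal payoffs (S − K): max(16.14, 0) = 16.14, max(-6.447, 0) = 0
Node 0 (S = 75): V_0 = e^(−0.01)·[0.4959·16.1376 + 0.5041·0.0000] = 7.9237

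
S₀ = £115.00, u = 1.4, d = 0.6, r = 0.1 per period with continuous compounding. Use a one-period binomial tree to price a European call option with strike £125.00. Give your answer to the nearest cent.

£20.57

Risk-neutral probability p = (e^0.1 − 0.6)/(1.4 − 0.6) = 0.5052/0.8000 = 0.6315
Terminal stock prices: S_u = 161, S_d = 69
Terminal payoffs (S − K): max(36, 0) = 36, max(-56, 0) = 0
Node 0 (S = 115): V_0 = e^(−0.1)·[0.6315·36.0000 + 0.3685·0.0000] = 20.5694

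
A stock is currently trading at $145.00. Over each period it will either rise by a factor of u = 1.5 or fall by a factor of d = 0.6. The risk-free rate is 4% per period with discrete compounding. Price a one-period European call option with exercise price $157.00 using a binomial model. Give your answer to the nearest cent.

$28.44

Risk-neutral probability p = (1 + 0.04 − 0.6)/(1.5 − 0.6) = 0.4400/0.9000 = 0.4889
Terminal stock prices: S_u = 217.5, S_d = 87
Terminal payoffs (S − K): max(60.5, 0) = 60.5, max(-70, 0) = 0
Node 0 (S = 145): V_0 = 1/1.04·[0.4889·60.5000 + 0.5111·0.0000] = 28.4402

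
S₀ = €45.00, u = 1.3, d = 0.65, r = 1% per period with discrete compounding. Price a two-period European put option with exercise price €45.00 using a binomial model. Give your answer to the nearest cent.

€8.45

Risk-neutral probability p = (1 + 0.01 − 0.65)/(1.3 − 0.65) = 0.3600/0.6500 = 0.5538
Terminal stock prices: S_uu = 76.05, S_ud = 38.02, S_dd = 19.01
Terminal payoffs (K − S): max(-31.05, 0) = 0, max(6.975, 0) = 6.975, max(25.99, 0) = 25.99
Node u (S = 58.5): V_u = 1/1.01·[0.5538·0.0000 + 0.4462·6.9750] = 3.0811
Node d (S = 29.25): V_d = 1/1.01·[0.5538·6.9750 + 0.4462·25.9875] = 15.3045
Node 0 (S = 45): V_0 = 1/1.01·[0.5538·3.0811 + 0.4462·15.3045] = 8.4501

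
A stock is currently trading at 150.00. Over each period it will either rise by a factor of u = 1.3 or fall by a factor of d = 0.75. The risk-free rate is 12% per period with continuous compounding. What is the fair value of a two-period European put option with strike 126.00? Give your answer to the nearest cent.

Risk-neutral probability p = (e^0.12 − 0.75)/(1.3 − 0.75) = 0.3775/0.5500 = 0.6864
Terminal stock prices: S_uu = 253.5, S_ud = 146.2, S_dd = 84.38
Terminal payoffs (K − S): max(-127.5, 0) = 0, max(-20.25, 0) = 0, max(41.62, 0) = 41.62
Node u (S = 195): V_u = e^(−0.12)·[0.6864·0.0000 + 0.3136·0.0000] = 0.0000
Node d (S = 112.5): V_d = e^(−0.12)·[0.6864·0.0000 + 0.3136·41.6250] = 11.5791
Node 0 (S = 150): V_0 = e^(−0.12)·[0.6864·0.0000 + 0.3136·11.5791] = 3.2210

3.22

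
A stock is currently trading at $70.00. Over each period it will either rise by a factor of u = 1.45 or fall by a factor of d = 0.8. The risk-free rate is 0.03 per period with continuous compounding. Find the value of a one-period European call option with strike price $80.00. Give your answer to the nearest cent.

$7.40

Risk-neutral probability p = (e^0.03 − 0.8)/(1.45 − 0.8) = 0.2305/0.6500 = 0.3545
Terminal stock prices: S_u = 101.5, S_d = 56
Terminal payoffs (S − K): max(21.5, 0) = 21.5, max(-24, 0) = 0
Node 0 (S = 70): V_0 = e^(−0.03)·[0.3545·21.5000 + 0.6455·0.0000] = 7.3974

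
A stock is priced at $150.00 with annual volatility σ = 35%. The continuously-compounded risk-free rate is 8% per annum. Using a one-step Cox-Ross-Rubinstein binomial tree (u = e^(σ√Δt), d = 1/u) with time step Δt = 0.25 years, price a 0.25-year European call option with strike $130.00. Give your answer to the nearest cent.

CRR parameters: u = e^(σ√Δt) = e^(0.35·√0.25) = 1.1912, d = 1/u = 0.8395
Per-period rate: rΔt = 0.08·0.25 = 0.02, so R = e^0.02 = 1.0202
Risk-neutral probability p = (e^0.02 − 0.8395)/(1.1912 − 0.8395) = 0.1807/0.3518 = 0.5138
Terminal stock prices: S_u = 178.7, S_d = 125.9
Terminal payoffs (S − K): max(48.69, 0) = 48.69, max(-4.081, 0) = 0
Node 0 (S = 150): V_0 = e^(−0.02)·[0.5138·48.6869 + 0.4862·0.0000] = 24.5193

$24.52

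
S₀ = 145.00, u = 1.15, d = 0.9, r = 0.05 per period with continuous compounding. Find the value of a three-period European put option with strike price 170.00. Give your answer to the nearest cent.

Risk-neutral probability p = (e^0.05 − 0.9)/(1.15 − 0.9) = 0.1513/0.2500 = 0.6051
Terminal stock prices: S_uuu = 220.5, S_uud = 172.6, S_udd = 135.1, S_ddd = 105.7
Terminal payoffs (K − S): max(-50.53, 0) = 0, max(-2.586, 0) = 0, max(34.93, 0) = 34.93, max(64.29, 0) = 64.29
Node uu (S = 191.8): V_uu = e^(−0.05)·[0.6051·0.0000 + 0.3949·0.0000] = 0.0000
Node ud (S = 150.1): V_ud = e^(−0.05)·[0.6051·0.0000 + 0.3949·34.9325] = 13.1226
Node dd (S = 117.5): V_dd = e^(−0.05)·[0.6051·34.9325 + 0.3949·64.2950] = 44.2590
Node u (S = 166.8): V_u = e^(−0.05)·[0.6051·0.0000 + 0.3949·13.1226] = 4.9296
Node d (S = 130.5): V_d = e^(−0.05)·[0.6051·13.1226 + 0.3949·44.2590] = 24.1791
Node 0 (S = 145): V_0 = e^(−0.05)·[0.6051·4.9296 + 0.3949·24.1791] = 11.9204

11.92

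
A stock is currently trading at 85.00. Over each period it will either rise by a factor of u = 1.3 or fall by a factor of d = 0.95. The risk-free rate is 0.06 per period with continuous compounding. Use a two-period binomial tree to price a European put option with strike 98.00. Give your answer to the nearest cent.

8.74

Risk-neutral probability p = (e^0.06 − 0.95)/(1.3 − 0.95) = 0.1118/0.3500 = 0.3195
Terminal stock prices: S_uu = 143.7, S_ud = 105, S_dd = 76.71
Terminal payoffs (K − S): max(-45.65, 0) = 0, max(-6.975, 0) = 0, max(21.29, 0) = 21.29
Node u (S = 110.5): V_u = e^(−0.06)·[0.3195·0.0000 + 0.6805·0.0000] = 0.0000
Node d (S = 80.75): V_d = e^(−0.06)·[0.3195·0.0000 + 0.6805·21.2875] = 13.6419
Node 0 (S = 85): V_0 = e^(−0.06)·[0.3195·0.0000 + 0.6805·13.6419] = 8.7423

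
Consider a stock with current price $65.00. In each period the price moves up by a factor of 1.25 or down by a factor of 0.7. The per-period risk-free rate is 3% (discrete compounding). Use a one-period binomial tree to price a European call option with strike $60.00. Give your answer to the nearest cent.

Risk-neutral probability p = (1 + 0.03 − 0.7)/(1.25 − 0.7) = 0.3300/0.5500 = 0.6000
Terminal stock prices: S_u = 81.25, S_d = 45.5
Terminal payoffs (S − K): max(21.25, 0) = 21.25, max(-14.5, 0) = 0
Node 0 (S = 65): V_0 = 1/1.03·[0.6000·21.2500 + 0.4000·0.0000] = 12.3786

$12.38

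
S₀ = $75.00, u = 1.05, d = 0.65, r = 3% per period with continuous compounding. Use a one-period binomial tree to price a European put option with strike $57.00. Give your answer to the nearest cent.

Risk-neutral probability p = (e^0.03 − 0.65)/(1.05 − 0.65) = 0.3805/0.4000 = 0.9511
Terminal stock prices: S_u = 78.75, S_d = 48.75
Terminal payoffs (K − S): max(-21.75, 0) = 0, max(8.25, 0) = 8.25
Node 0 (S = 75): V_0 = e^(−0.03)·[0.9511·0.0000 + 0.0489·8.2500] = 0.3912

$0.39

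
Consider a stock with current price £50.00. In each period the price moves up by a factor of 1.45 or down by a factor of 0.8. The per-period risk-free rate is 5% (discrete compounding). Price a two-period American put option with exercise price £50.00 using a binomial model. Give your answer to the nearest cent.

Risk-neutral probability p = (1 + 0.05 − 0.8)/(1.45 − 0.8) = 0.2500/0.6500 = 0.3846
Terminal stock prices: S_uu = 105.1, S_ud = 58, S_dd = 32
Terminal payoffs (K − S): max(-55.12, 0) = 0, max(-8, 0) = 0, max(18, 0) = 18
Node u (S = 72.5): continuation = 1/1.05·[0.3846·0.0000 + 0.6154·0.0000] = 0.0000; exercise value = 0.0000 ≤ continuation, so V_u = 0.0000
Node d (S = 40): continuation = 1/1.05·[0.3846·0.0000 + 0.6154·18.0000] = 10.5495; exercise value = 10.0000 ≤ continuation, so V_d = 10.5495
Node 0 (S = 50): continuation = 1/1.05·[0.3846·0.0000 + 0.6154·10.5495] = 6.1828; exercise value = 0.0000 ≤ continuation, so V_0 = 6.1828

£6.18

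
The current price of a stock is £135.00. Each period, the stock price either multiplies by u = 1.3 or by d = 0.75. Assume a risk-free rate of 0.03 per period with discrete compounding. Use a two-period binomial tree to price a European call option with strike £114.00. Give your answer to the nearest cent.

£36.19

Risk-neutral probability p = (1 + 0.03 − 0.75)/(1.3 − 0.75) = 0.2800/0.5500 = 0.5091
Terminal stock prices: S_uu = 228.2, S_ud = 131.6, S_dd = 75.94
Terminal payoffs (S − K): max(114.2, 0) = 114.2, max(17.62, 0) = 17.62, max(-38.06, 0) = 0
Node u (S = 175.5): V_u = 1/1.03·[0.5091·114.1500 + 0.4909·17.6250] = 64.8204
Node d (S = 101.2): V_d = 1/1.03·[0.5091·17.6250 + 0.4909·0.0000] = 8.7114
Node 0 (S = 135): V_0 = 1/1.03·[0.5091·64.8204 + 0.4909·8.7114] = 36.1903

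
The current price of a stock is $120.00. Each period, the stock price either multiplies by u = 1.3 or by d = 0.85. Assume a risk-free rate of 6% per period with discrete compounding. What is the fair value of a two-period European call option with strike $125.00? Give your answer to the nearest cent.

Risk-neutral probability p = (1 + 0.06 − 0.85)/(1.3 − 0.85) = 0.2100/0.4500 = 0.4667
Terminal stock prices: S_uu = 202.8, S_ud = 132.6, S_dd = 86.7
Terminal payoffs (S − K): max(77.8, 0) = 77.8, max(7.6, 0) = 7.6, max(-38.3, 0) = 0
Node u (S = 156): V_u = 1/1.06·[0.4667·77.8000 + 0.5333·7.6000] = 38.0755
Node d (S = 102): V_d = 1/1.06·[0.4667·7.6000 + 0.5333·0.0000] = 3.3459
Node 0 (S = 120): V_0 = 1/1.06·[0.4667·38.0755 + 0.5333·3.3459] = 18.4463

$18.45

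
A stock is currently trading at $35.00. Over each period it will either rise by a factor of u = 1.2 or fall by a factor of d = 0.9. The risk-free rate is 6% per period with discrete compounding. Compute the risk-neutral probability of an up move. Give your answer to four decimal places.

Risk-neutral probability p = (1 + 0.06 − 0.9)/(1.2 − 0.9) = 0.1600/0.3000 = 0.5333

p = 0.5333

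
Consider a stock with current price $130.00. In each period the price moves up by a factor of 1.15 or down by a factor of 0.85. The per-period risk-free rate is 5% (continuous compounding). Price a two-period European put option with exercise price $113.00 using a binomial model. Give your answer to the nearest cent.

$1.87

Risk-neutral probability p = (e^0.05 − 0.85)/(1.15 − 0.85) = 0.2013/0.3000 = 0.6709
Terminal stock prices: S_uu = 171.9, S_ud = 127.1, S_dd = 93.92
Terminal payoffs (K − S): max(-58.92, 0) = 0, max(-14.08, 0) = 0, max(19.08, 0) = 19.08
Node u (S = 149.5): V_u = e^(−0.05)·[0.6709·0.0000 + 0.3291·0.0000] = 0.0000
Node d (S = 110.5): V_d = e^(−0.05)·[0.6709·0.0000 + 0.3291·19.0750] = 5.9714
Node 0 (S = 130): V_0 = e^(−0.05)·[0.6709·0.0000 + 0.3291·5.9714] = 1.8693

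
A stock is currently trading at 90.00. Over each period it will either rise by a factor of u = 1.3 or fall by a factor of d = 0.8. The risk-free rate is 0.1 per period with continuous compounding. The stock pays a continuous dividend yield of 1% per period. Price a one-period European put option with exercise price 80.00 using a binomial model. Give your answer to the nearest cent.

2.98

Per-period risk-free factor R = e^0.1 = 1.1052; dividend-adjusted growth = e^(0.1−0.01) = 1.0942.
Risk-neutral probability p = (1.0942 − 0.8)/(1.3 − 0.8) = 0.2942/0.5000 = 0.5883
Terminal stock prices: S_u = 117, S_d = 72
Terminal payoffs (K − S): max(-37, 0) = 0, max(8, 0) = 8
Node 0 (S = 90): V_0 = e^(−0.1)·[0.5883·0.0000 + 0.4117·8.0000] = 2.9798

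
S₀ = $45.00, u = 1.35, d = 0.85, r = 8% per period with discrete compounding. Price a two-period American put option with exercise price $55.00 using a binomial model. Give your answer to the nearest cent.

$10.00

Risk-neutral probability p = (1 + 0.08 − 0.85)/(1.35 − 0.85) = 0.2300/0.5000 = 0.4600
Terminal stock prices: S_uu = 82.01, S_ud = 51.64, S_dd = 32.51
Terminal payoffs (K − S): max(-27.01, 0) = 0, max(3.362, 0) = 3.362, max(22.49, 0) = 22.49
Node u (S = 60.75): continuation = 1/1.08·[0.4600·0.0000 + 0.5400·3.3625] = 1.6812; exercise value = 0.0000 ≤ continuation, so V_u = 1.6812
Node d (S = 38.25): continuation = 1/1.08·[0.4600·3.3625 + 0.5400·22.4875] = 12.6759; exercise value = 16.7500 > continuation, so V_d = 16.7500 (exercise)
Node 0 (S = 45): continuation = 1/1.08·[0.4600·1.6812 + 0.5400·16.7500] = 9.0911; exercise value = 10.0000 > continuation, so V_0 = 10.0000 (exercise)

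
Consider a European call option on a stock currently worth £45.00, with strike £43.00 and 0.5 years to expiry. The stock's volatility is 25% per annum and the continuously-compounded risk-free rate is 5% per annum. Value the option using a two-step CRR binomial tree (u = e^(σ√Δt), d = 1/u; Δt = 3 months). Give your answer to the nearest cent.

£4.86

CRR parameters: u = e^(σ√Δt) = e^(0.25·√0.25) = 1.1331, d = 1/u = 0.8825
Per-period rate: rΔt = 0.05·0.25 = 0.0125, so R = e^0.0125 = 1.0126
Risk-neutral probability p = (e^0.0125 − 0.8825)/(1.1331 − 0.8825) = 0.1301/0.2507 = 0.5190
Terminal stock prices: S_uu = 57.78, S_ud = 45, S_dd = 35.05
Terminal payoffs (S − K): max(14.78, 0) = 14.78, max(2, 0) = 2, max(-7.954, 0) = 0
Node u (S = 50.99): V_u = e^(−0.0125)·[0.5190·14.7811 + 0.4810·2.0000] = 8.5258
Node d (S = 39.71): V_d = e^(−0.0125)·[0.5190·2.0000 + 0.4810·0.0000] = 1.0251
Node 0 (S = 45): V_0 = e^(−0.0125)·[0.5190·8.5258 + 0.4810·1.0251] = 4.8567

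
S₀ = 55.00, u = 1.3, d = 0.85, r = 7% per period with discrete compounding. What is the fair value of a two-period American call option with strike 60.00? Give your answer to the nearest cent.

Risk-neutral probability p = (1 + 0.07 − 0.85)/(1.3 − 0.85) = 0.2200/0.4500 = 0.4889
Terminal stock prices: S_uu = 92.95, S_ud = 60.77, S_dd = 39.74
Terminal payoffs (S − K): max(32.95, 0) = 32.95, max(0.775, 0) = 0.775, max(-20.26, 0) = 0
Node u (S = 71.5): continuation = 1/1.07·[0.4889·32.9500 + 0.5111·0.7750] = 15.4252; exercise value = 11.5000 ≤ continuation, so V_u = 15.4252
Node d (S = 46.75): continuation = 1/1.07·[0.4889·0.7750 + 0.5111·0.0000] = 0.3541; exercise value = 0.0000 ≤ continuation, so V_d = 0.3541
Node 0 (S = 55): continuation = 1/1.07·[0.4889·15.4252 + 0.5111·0.3541] = 7.2170; exercise value = 0.0000 ≤ continuation, so V_0 = 7.2170

7.22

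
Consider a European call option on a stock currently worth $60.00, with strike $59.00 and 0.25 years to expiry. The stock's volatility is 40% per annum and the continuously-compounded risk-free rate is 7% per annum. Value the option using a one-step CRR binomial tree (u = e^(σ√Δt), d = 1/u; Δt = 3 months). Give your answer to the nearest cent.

$6.93

CRR parameters: u = e^(σ√Δt) = e^(0.4·√0.25) = 1.2214, d = 1/u = 0.8187
Per-period rate: rΔt = 0.07·0.25 = 0.0175, so R = e^0.0175 = 1.0177
Risk-neutral probability p = (e^0.0175 − 0.8187)/(1.2214 − 0.8187) = 0.1989/0.4027 = 0.4940
Terminal stock prices: S_u = 73.28, S_d = 49.12
Terminal payoffs (S − K): max(14.28, 0) = 14.28, max(-9.876, 0) = 0
Node 0 (S = 60): V_0 = e^(−0.0175)·[0.4940·14.2842 + 0.5060·0.0000] = 6.9341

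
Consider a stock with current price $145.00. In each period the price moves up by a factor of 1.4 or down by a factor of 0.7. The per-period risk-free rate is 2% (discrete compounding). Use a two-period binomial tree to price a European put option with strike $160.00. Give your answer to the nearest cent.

$33.73

Risk-neutral probability p = (1 + 0.02 − 0.7)/(1.4 − 0.7) = 0.3200/0.7000 = 0.4571
Terminal stock prices: S_uu = 284.2, S_ud = 142.1, S_dd = 71.05
Terminal payoffs (K − S): max(-124.2, 0) = 0, max(17.9, 0) = 17.9, max(88.95, 0) = 88.95
Node u (S = 203): V_u = 1/1.02·[0.4571·0.0000 + 0.5429·17.9000] = 9.5266
Node d (S = 101.5): V_d = 1/1.02·[0.4571·17.9000 + 0.5429·88.9500] = 55.3627
Node 0 (S = 145): V_0 = 1/1.02·[0.4571·9.5266 + 0.5429·55.3627] = 33.7344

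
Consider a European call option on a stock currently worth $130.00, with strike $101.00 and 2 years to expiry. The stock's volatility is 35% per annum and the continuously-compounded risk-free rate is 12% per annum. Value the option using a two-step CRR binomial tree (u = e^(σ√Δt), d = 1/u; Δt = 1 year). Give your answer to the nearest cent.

CRR parameters: u = e^(σ√Δt) = e^(0.35·√1) = 1.4191, d = 1/u = 0.7047
Per-period rate: rΔt = 0.12·1 = 0.12, so R = e^0.12 = 1.1275
Risk-neutral probability p = (e^0.12 − 0.7047)/(1.4191 − 0.7047) = 0.4228/0.7144 = 0.5919
Terminal stock prices: S_uu = 261.8, S_ud = 130, S_dd = 64.56
Terminal payoffs (S − K): max(160.8, 0) = 160.8, max(29, 0) = 29, max(-36.44, 0) = 0
Node u (S = 184.5): V_u = e^(−0.12)·[0.5919·160.7879 + 0.4081·29.0000] = 94.8998
Node d (S = 91.61): V_d = e^(−0.12)·[0.5919·29.0000 + 0.4081·0.0000] = 15.2229
Node 0 (S = 130): V_0 = e^(−0.12)·[0.5919·94.8998 + 0.4081·15.2229] = 55.3261

$55.33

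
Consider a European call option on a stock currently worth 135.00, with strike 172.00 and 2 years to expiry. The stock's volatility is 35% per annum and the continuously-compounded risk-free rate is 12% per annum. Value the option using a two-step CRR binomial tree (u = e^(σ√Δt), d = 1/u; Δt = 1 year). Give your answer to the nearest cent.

27.52

CRR parameters: u = e^(σ√Δt) = e^(0.35·√1) = 1.4191, d = 1/u = 0.7047
Per-period rate: rΔt = 0.12·1 = 0.12, so R = e^0.12 = 1.1275
Risk-neutral probability p = (e^0.12 − 0.7047)/(1.4191 − 0.7047) = 0.4228/0.7144 = 0.5919
Terminal stock prices: S_uu = 271.9, S_ud = 135, S_dd = 67.04
Terminal payoffs (S − K): max(99.86, 0) = 99.86, max(-37, 0) = 0, max(-105, 0) = 0
Node u (S = 191.6): V_u = e^(−0.12)·[0.5919·99.8566 + 0.4081·0.0000] = 52.4175
Node d (S = 95.13): V_d = e^(−0.12)·[0.5919·0.0000 + 0.4081·0.0000] = 0.0000
Node 0 (S = 135): V_0 = e^(−0.12)·[0.5919·52.4175 + 0.4081·0.0000] = 27.5154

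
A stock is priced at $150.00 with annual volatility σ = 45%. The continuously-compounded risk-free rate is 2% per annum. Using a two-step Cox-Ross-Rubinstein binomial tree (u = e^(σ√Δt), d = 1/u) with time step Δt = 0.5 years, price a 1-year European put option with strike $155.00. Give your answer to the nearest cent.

CRR parameters: u = e^(σ√Δt) = e^(0.45·√0.5) = 1.3746, d = 1/u = 0.7275
Per-period rate: rΔt = 0.02·0.5 = 0.01, so R = e^0.01 = 1.0101
Risk-neutral probability p = (e^0.01 − 0.7275)/(1.3746 − 0.7275) = 0.2826/0.6472 = 0.4366
Terminal stock prices: S_uu = 283.4, S_ud = 150, S_dd = 79.38
Terminal payoffs (K − S): max(-128.4, 0) = 0, max(5, 0) = 5, max(75.62, 0) = 75.62
Node u (S = 206.2): V_u = e^(−0.01)·[0.4366·0.0000 + 0.5634·5.0000] = 2.7888
Node d (S = 109.1): V_d = e^(−0.01)·[0.4366·5.0000 + 0.5634·75.6206] = 44.3389
Node 0 (S = 150): V_0 = e^(−0.01)·[0.4366·2.7888 + 0.5634·44.3389] = 25.9356

$25.94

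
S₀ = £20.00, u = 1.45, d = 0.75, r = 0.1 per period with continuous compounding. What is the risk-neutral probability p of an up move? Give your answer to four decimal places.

p = 0.5074

Risk-neutral probability p = (e^0.1 − 0.75)/(1.45 − 0.75) = 0.3552/0.7000 = 0.5074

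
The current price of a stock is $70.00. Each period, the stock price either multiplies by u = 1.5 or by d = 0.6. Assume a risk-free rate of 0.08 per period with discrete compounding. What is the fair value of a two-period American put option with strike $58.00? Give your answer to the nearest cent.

$6.91

Risk-neutral probability p = (1 + 0.08 − 0.6)/(1.5 − 0.6) = 0.4800/0.9000 = 0.5333
Terminal stock prices: S_uu = 157.5, S_ud = 63, S_dd = 25.2
Terminal payoffs (K − S): max(-99.5, 0) = 0, max(-5, 0) = 0, max(32.8, 0) = 32.8
Node u (S = 105): continuation = 1/1.08·[0.5333·0.0000 + 0.4667·0.0000] = 0.0000; exercise value = 0.0000 ≤ continuation, so V_u = 0.0000
Node d (S = 42): continuation = 1/1.08·[0.5333·0.0000 + 0.4667·32.8000] = 14.1728; exercise value = 16.0000 > continuation, so V_d = 16.0000 (exercise)
Node 0 (S = 70): continuation = 1/1.08·[0.5333·0.0000 + 0.4667·16.0000] = 6.9136; exercise value = 0.0000 ≤ continuation, so V_0 = 6.9136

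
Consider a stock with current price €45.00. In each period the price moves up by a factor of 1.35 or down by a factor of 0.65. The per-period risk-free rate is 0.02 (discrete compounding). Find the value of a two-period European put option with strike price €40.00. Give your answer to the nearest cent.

€4.73

Risk-neutral probability p = (1 + 0.02 − 0.65)/(1.35 − 0.65) = 0.3700/0.7000 = 0.5286
Terminal stock prices: S_uu = 82.01, S_ud = 39.49, S_dd = 19.01
Terminal payoffs (K − S): max(-42.01, 0) = 0, max(0.5125, 0) = 0.5125, max(20.99, 0) = 20.99
Node u (S = 60.75): V_u = 1/1.02·[0.5286·0.0000 + 0.4714·0.5125] = 0.2369
Node d (S = 29.25): V_d = 1/1.02·[0.5286·0.5125 + 0.4714·20.9875] = 9.9657
Node 0 (S = 45): V_0 = 1/1.02·[0.5286·0.2369 + 0.4714·9.9657] = 4.7287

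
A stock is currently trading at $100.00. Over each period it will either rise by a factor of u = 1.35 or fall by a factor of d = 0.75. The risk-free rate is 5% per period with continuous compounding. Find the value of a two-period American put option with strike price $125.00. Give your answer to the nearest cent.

$29.05

Risk-neutral probability p = (e^0.05 − 0.75)/(1.35 − 0.75) = 0.3013/0.6000 = 0.5021
Terminal stock prices: S_uu = 182.3, S_ud = 101.2, S_dd = 56.25
Terminal payoffs (K − S): max(-57.25, 0) = 0, max(23.75, 0) = 23.75, max(68.75, 0) = 68.75
Node u (S = 135): continuation = e^(−0.05)·[0.5021·0.0000 + 0.4979·23.7500] = 11.2480; exercise value = 0.0000 ≤ continuation, so V_u = 11.2480
Node d (S = 75): continuation = e^(−0.05)·[0.5021·23.7500 + 0.4979·68.7500] = 43.9037; exercise value = 50.0000 > continuation, so V_d = 50.0000 (exercise)
Node 0 (S = 100): continuation = e^(−0.05)·[0.5021·11.2480 + 0.4979·50.0000] = 29.0524; exercise value = 25.0000 ≤ continuation, so V_0 = 29.0524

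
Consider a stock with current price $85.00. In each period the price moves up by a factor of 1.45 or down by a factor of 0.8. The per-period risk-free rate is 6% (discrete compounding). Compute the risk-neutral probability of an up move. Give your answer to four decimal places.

Risk-neutral probability p = (1 + 0.06 − 0.8)/(1.45 − 0.8) = 0.2600/0.6500 = 0.4000

p = 0.4000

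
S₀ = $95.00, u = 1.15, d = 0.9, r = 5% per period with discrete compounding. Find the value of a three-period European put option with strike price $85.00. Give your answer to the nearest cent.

Risk-neutral probability p = (1 + 0.05 − 0.9)/(1.15 − 0.9) = 0.1500/0.2500 = 0.6000
Terminal stock prices: S_uuu = 144.5, S_uud = 113.1, S_udd = 88.49, S_ddd = 69.26
Terminal payoffs (K − S): max(-59.48, 0) = 0, max(-28.07, 0) = 0, max(-3.492, 0) = 0, max(15.74, 0) = 15.74
Node uu (S = 125.6): V_uu = 1/1.05·[0.6000·0.0000 + 0.4000·0.0000] = 0.0000
Node ud (S = 98.32): V_ud = 1/1.05·[0.6000·0.0000 + 0.4000·0.0000] = 0.0000
Node dd (S = 76.95): V_dd = 1/1.05·[0.6000·0.0000 + 0.4000·15.7450] = 5.9981
Node u (S = 109.2): V_u = 1/1.05·[0.6000·0.0000 + 0.4000·0.0000] = 0.0000
Node d (S = 85.5): V_d = 1/1.05·[0.6000·0.0000 + 0.4000·5.9981] = 2.2850
Node 0 (S = 95): V_0 = 1/1.05·[0.6000·0.0000 + 0.4000·2.2850] = 0.8705

$0.87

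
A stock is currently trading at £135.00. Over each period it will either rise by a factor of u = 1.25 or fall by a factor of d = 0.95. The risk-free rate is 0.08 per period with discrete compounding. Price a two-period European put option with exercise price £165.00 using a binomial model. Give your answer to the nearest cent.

Risk-neutral probability p = (1 + 0.08 − 0.95)/(1.25 − 0.95) = 0.1300/0.3000 = 0.4333
Terminal stock prices: S_uu = 210.9, S_ud = 160.3, S_dd = 121.8
Terminal payoffs (K − S): max(-45.94, 0) = 0, max(4.688, 0) = 4.688, max(43.16, 0) = 43.16
Node u (S = 168.8): V_u = 1/1.08·[0.4333·0.0000 + 0.5667·4.6875] = 2.4595
Node d (S = 128.2): V_d = 1/1.08·[0.4333·4.6875 + 0.5667·43.1625] = 24.5278
Node 0 (S = 135): V_0 = 1/1.08·[0.4333·2.4595 + 0.5667·24.5278] = 13.8563

£13.86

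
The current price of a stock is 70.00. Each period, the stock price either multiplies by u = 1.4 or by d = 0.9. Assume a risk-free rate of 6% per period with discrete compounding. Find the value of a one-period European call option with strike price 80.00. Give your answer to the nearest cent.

5.43

Risk-neutral probability p = (1 + 0.06 − 0.9)/(1.4 − 0.9) = 0.1600/0.5000 = 0.3200
Terminal stock prices: S_u = 98, S_d = 63
Terminal payoffs (S − K): max(18, 0) = 18, max(-17, 0) = 0
Node 0 (S = 70): V_0 = 1/1.06·[0.3200·18.0000 + 0.6800·0.0000] = 5.4340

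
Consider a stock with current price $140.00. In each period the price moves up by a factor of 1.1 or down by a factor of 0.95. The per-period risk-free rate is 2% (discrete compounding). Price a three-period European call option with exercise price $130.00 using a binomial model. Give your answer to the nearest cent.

$18.92

Risk-neutral probability p = (1 + 0.02 − 0.95)/(1.1 − 0.95) = 0.0700/0.1500 = 0.4667
Terminal stock prices: S_uuu = 186.3, S_uud = 160.9, S_udd = 139, S_ddd = 120
Terminal payoffs (S − K): max(56.34, 0) = 56.34, max(30.93, 0) = 30.93, max(8.985, 0) = 8.985, max(-9.968, 0) = 0
Node uu (S = 169.4): V_uu = 1/1.02·[0.4667·56.3400 + 0.5333·30.9300] = 41.9490
Node ud (S = 146.3): V_ud = 1/1.02·[0.4667·30.9300 + 0.5333·8.9850] = 18.8490
Node dd (S = 126.3): V_dd = 1/1.02·[0.4667·8.9850 + 0.5333·0.0000] = 4.1108
Node u (S = 154): V_u = 1/1.02·[0.4667·41.9490 + 0.5333·18.8490] = 29.0481
Node d (S = 133): V_d = 1/1.02·[0.4667·18.8490 + 0.5333·4.1108] = 10.7732
Node 0 (S = 140): V_0 = 1/1.02·[0.4667·29.0481 + 0.5333·10.7732] = 18.9230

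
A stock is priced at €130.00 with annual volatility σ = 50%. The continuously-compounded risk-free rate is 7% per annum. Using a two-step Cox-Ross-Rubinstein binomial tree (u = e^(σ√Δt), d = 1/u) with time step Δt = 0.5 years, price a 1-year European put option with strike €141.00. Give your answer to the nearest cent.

€25.86

CRR parameters: u = e^(σ√Δt) = e^(0.5·√0.5) = 1.4241, d = 1/u = 0.7022
Per-period rate: rΔt = 0.07·0.5 = 0.035, so R = e^0.035 = 1.0356
Risk-neutral probability p = (e^0.035 − 0.7022)/(1.4241 − 0.7022) = 0.3334/0.7219 = 0.4619
Terminal stock prices: S_uu = 263.7, S_ud = 130, S_dd = 64.1
Terminal payoffs (K − S): max(-122.7, 0) = 0, max(11, 0) = 11, max(76.9, 0) = 76.9
Node u (S = 185.1): V_u = e^(−0.035)·[0.4619·0.0000 + 0.5381·11.0000] = 5.7159
Node d (S = 91.28): V_d = e^(−0.035)·[0.4619·11.0000 + 0.5381·76.9011] = 44.8659
Node 0 (S = 130): V_0 = e^(−0.035)·[0.4619·5.7159 + 0.5381·44.8659] = 25.8628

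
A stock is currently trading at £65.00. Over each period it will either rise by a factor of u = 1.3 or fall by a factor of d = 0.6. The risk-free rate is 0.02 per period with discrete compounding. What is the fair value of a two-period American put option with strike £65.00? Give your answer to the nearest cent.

£13.49

Risk-neutral probability p = (1 + 0.02 − 0.6)/(1.3 − 0.6) = 0.4200/0.7000 = 0.6000
Terminal stock prices: S_uu = 109.9, S_ud = 50.7, S_dd = 23.4
Terminal payoffs (K − S): max(-44.85, 0) = 0, max(14.3, 0) = 14.3, max(41.6, 0) = 41.6
Node u (S = 84.5): continuation = 1/1.02·[0.6000·0.0000 + 0.4000·14.3000] = 5.6078; exercise value = 0.0000 ≤ continuation, so V_u = 5.6078
Node d (S = 39): continuation = 1/1.02·[0.6000·14.3000 + 0.4000·41.6000] = 24.7255; exercise value = 26.0000 > continuation, so V_d = 26.0000 (exercise)
Node 0 (S = 65): continuation = 1/1.02·[0.6000·5.6078 + 0.4000·26.0000] = 13.4948; exercise value = 0.0000 ≤ continuation, so V_0 = 13.4948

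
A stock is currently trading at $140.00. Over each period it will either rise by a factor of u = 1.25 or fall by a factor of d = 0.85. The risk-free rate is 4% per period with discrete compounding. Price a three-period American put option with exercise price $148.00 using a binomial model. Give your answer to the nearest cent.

$17.15

Risk-neutral probability p = (1 + 0.04 − 0.85)/(1.25 − 0.85) = 0.1900/0.4000 = 0.4750
Terminal stock prices: S_uuu = 273.4, S_uud = 185.9, S_udd = 126.4, S_ddd = 85.98
Terminal payoffs (K − S): max(-125.4, 0) = 0, max(-37.94, 0) = 0, max(21.56, 0) = 21.56, max(62.02, 0) = 62.02
Node uu (S = 218.8): continuation = 1/1.04·[0.4750·0.0000 + 0.5250·0.0000] = 0.0000; exercise value = 0.0000 ≤ continuation, so V_uu = 0.0000
Node ud (S = 148.8): continuation = 1/1.04·[0.4750·0.0000 + 0.5250·21.5625] = 10.8849; exercise value = 0.0000 ≤ continuation, so V_ud = 10.8849
Node dd (S = 101.1): continuation = 1/1.04·[0.4750·21.5625 + 0.5250·62.0225] = 41.1577; exercise value = 46.8500 > continuation, so V_dd = 46.8500 (exercise)
Node u (S = 175): continuation = 1/1.04·[0.4750·0.0000 + 0.5250·10.8849] = 5.4948; exercise value = 0.0000 ≤ continuation, so V_u = 5.4948
Node d (S = 119): continuation = 1/1.04·[0.4750·10.8849 + 0.5250·46.8500] = 28.6217; exercise value = 29.0000 > continuation, so V_d = 29.0000 (exercise)
Node 0 (S = 140): continuation = 1/1.04·[0.4750·5.4948 + 0.5250·29.0000] = 17.1491; exercise value = 8.0000 ≤ continuation, so V_0 = 17.1491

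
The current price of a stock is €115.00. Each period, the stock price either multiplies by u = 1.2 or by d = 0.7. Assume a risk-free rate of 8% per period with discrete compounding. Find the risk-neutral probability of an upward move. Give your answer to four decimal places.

p = 0.7600

Risk-neutral probability p = (1 + 0.08 − 0.7)/(1.2 − 0.7) = 0.3800/0.5000 = 0.7600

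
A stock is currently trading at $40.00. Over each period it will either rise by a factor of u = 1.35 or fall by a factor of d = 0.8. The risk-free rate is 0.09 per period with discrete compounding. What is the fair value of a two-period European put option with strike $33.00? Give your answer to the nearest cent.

Risk-neutral probability p = (1 + 0.09 − 0.8)/(1.35 − 0.8) = 0.2900/0.5500 = 0.5273
Terminal stock prices: S_uu = 72.9, S_ud = 43.2, S_dd = 25.6
Terminal payoffs (K − S): max(-39.9, 0) = 0, max(-10.2, 0) = 0, max(7.4, 0) = 7.4
Node u (S = 54): V_u = 1/1.09·[0.5273·0.0000 + 0.4727·0.0000] = 0.0000
Node d (S = 32): V_d = 1/1.09·[0.5273·0.0000 + 0.4727·7.4000] = 3.2093
Node 0 (S = 40): V_0 = 1/1.09·[0.5273·0.0000 + 0.4727·3.2093] = 1.3919

$1.39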